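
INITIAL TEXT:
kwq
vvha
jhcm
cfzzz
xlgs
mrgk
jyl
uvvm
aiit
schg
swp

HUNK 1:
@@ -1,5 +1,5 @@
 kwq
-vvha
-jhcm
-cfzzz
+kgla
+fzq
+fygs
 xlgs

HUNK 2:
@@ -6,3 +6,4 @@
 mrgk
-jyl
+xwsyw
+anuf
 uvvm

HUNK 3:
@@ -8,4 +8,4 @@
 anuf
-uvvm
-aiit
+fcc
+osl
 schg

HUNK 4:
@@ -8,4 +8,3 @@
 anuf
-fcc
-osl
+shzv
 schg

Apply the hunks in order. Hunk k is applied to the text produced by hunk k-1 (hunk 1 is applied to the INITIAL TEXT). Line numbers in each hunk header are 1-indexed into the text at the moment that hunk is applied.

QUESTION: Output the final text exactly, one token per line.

Answer: kwq
kgla
fzq
fygs
xlgs
mrgk
xwsyw
anuf
shzv
schg
swp

Derivation:
Hunk 1: at line 1 remove [vvha,jhcm,cfzzz] add [kgla,fzq,fygs] -> 11 lines: kwq kgla fzq fygs xlgs mrgk jyl uvvm aiit schg swp
Hunk 2: at line 6 remove [jyl] add [xwsyw,anuf] -> 12 lines: kwq kgla fzq fygs xlgs mrgk xwsyw anuf uvvm aiit schg swp
Hunk 3: at line 8 remove [uvvm,aiit] add [fcc,osl] -> 12 lines: kwq kgla fzq fygs xlgs mrgk xwsyw anuf fcc osl schg swp
Hunk 4: at line 8 remove [fcc,osl] add [shzv] -> 11 lines: kwq kgla fzq fygs xlgs mrgk xwsyw anuf shzv schg swp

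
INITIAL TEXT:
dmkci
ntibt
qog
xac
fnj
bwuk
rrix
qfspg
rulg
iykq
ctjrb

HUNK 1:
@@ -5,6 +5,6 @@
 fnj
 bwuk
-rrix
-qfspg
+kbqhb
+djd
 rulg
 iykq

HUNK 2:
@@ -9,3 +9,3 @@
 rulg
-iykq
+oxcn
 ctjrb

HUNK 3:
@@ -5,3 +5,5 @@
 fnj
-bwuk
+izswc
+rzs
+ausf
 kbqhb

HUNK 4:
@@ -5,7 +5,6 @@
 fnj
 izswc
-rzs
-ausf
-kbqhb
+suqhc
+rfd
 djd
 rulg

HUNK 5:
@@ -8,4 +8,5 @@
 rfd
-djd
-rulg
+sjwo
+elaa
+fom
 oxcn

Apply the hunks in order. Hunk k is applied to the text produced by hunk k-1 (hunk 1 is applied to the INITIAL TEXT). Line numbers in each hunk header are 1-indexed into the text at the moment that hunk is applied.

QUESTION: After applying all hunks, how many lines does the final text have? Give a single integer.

Hunk 1: at line 5 remove [rrix,qfspg] add [kbqhb,djd] -> 11 lines: dmkci ntibt qog xac fnj bwuk kbqhb djd rulg iykq ctjrb
Hunk 2: at line 9 remove [iykq] add [oxcn] -> 11 lines: dmkci ntibt qog xac fnj bwuk kbqhb djd rulg oxcn ctjrb
Hunk 3: at line 5 remove [bwuk] add [izswc,rzs,ausf] -> 13 lines: dmkci ntibt qog xac fnj izswc rzs ausf kbqhb djd rulg oxcn ctjrb
Hunk 4: at line 5 remove [rzs,ausf,kbqhb] add [suqhc,rfd] -> 12 lines: dmkci ntibt qog xac fnj izswc suqhc rfd djd rulg oxcn ctjrb
Hunk 5: at line 8 remove [djd,rulg] add [sjwo,elaa,fom] -> 13 lines: dmkci ntibt qog xac fnj izswc suqhc rfd sjwo elaa fom oxcn ctjrb
Final line count: 13

Answer: 13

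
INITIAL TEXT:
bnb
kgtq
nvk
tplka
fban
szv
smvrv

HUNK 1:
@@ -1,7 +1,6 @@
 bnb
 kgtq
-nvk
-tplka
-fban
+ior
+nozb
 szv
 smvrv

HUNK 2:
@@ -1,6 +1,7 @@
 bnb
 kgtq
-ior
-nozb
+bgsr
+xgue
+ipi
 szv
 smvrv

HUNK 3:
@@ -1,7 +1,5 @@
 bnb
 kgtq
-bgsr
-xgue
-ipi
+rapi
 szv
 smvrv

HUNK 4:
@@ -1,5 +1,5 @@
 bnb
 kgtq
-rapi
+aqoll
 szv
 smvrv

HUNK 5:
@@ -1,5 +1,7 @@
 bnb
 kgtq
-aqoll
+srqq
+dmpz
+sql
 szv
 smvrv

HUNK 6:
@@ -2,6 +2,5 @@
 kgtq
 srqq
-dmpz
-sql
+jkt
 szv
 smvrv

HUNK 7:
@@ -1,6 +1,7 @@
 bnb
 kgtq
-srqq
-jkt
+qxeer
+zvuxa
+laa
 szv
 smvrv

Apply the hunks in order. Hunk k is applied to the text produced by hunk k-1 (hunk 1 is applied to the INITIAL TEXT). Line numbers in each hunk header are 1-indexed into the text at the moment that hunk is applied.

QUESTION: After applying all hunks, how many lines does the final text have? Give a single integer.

Answer: 7

Derivation:
Hunk 1: at line 1 remove [nvk,tplka,fban] add [ior,nozb] -> 6 lines: bnb kgtq ior nozb szv smvrv
Hunk 2: at line 1 remove [ior,nozb] add [bgsr,xgue,ipi] -> 7 lines: bnb kgtq bgsr xgue ipi szv smvrv
Hunk 3: at line 1 remove [bgsr,xgue,ipi] add [rapi] -> 5 lines: bnb kgtq rapi szv smvrv
Hunk 4: at line 1 remove [rapi] add [aqoll] -> 5 lines: bnb kgtq aqoll szv smvrv
Hunk 5: at line 1 remove [aqoll] add [srqq,dmpz,sql] -> 7 lines: bnb kgtq srqq dmpz sql szv smvrv
Hunk 6: at line 2 remove [dmpz,sql] add [jkt] -> 6 lines: bnb kgtq srqq jkt szv smvrv
Hunk 7: at line 1 remove [srqq,jkt] add [qxeer,zvuxa,laa] -> 7 lines: bnb kgtq qxeer zvuxa laa szv smvrv
Final line count: 7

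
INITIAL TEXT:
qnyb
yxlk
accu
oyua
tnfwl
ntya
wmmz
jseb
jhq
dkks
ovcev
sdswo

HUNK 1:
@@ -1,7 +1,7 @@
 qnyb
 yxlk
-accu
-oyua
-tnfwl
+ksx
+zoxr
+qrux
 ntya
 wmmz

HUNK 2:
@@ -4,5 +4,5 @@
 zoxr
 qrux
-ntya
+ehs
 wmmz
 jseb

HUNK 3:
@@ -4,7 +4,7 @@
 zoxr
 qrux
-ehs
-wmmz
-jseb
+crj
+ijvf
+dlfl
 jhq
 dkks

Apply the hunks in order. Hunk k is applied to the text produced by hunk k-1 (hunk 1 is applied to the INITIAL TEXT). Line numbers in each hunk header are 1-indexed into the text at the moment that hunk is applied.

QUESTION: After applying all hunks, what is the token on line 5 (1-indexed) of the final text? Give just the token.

Answer: qrux

Derivation:
Hunk 1: at line 1 remove [accu,oyua,tnfwl] add [ksx,zoxr,qrux] -> 12 lines: qnyb yxlk ksx zoxr qrux ntya wmmz jseb jhq dkks ovcev sdswo
Hunk 2: at line 4 remove [ntya] add [ehs] -> 12 lines: qnyb yxlk ksx zoxr qrux ehs wmmz jseb jhq dkks ovcev sdswo
Hunk 3: at line 4 remove [ehs,wmmz,jseb] add [crj,ijvf,dlfl] -> 12 lines: qnyb yxlk ksx zoxr qrux crj ijvf dlfl jhq dkks ovcev sdswo
Final line 5: qrux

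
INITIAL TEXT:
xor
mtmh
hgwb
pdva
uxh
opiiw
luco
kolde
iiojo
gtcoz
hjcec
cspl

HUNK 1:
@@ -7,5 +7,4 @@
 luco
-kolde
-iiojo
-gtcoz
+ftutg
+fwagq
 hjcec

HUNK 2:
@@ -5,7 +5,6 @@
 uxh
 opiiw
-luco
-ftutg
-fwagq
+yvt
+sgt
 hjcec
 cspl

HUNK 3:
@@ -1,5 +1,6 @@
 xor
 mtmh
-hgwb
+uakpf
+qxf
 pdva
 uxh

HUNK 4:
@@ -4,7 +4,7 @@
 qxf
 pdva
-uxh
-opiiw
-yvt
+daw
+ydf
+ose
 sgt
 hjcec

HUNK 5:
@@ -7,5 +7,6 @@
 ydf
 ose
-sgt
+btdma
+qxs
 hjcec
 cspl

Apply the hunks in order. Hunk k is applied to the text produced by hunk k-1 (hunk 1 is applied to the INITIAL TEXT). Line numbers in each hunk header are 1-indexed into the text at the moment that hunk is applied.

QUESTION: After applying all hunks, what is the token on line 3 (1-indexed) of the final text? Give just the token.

Answer: uakpf

Derivation:
Hunk 1: at line 7 remove [kolde,iiojo,gtcoz] add [ftutg,fwagq] -> 11 lines: xor mtmh hgwb pdva uxh opiiw luco ftutg fwagq hjcec cspl
Hunk 2: at line 5 remove [luco,ftutg,fwagq] add [yvt,sgt] -> 10 lines: xor mtmh hgwb pdva uxh opiiw yvt sgt hjcec cspl
Hunk 3: at line 1 remove [hgwb] add [uakpf,qxf] -> 11 lines: xor mtmh uakpf qxf pdva uxh opiiw yvt sgt hjcec cspl
Hunk 4: at line 4 remove [uxh,opiiw,yvt] add [daw,ydf,ose] -> 11 lines: xor mtmh uakpf qxf pdva daw ydf ose sgt hjcec cspl
Hunk 5: at line 7 remove [sgt] add [btdma,qxs] -> 12 lines: xor mtmh uakpf qxf pdva daw ydf ose btdma qxs hjcec cspl
Final line 3: uakpf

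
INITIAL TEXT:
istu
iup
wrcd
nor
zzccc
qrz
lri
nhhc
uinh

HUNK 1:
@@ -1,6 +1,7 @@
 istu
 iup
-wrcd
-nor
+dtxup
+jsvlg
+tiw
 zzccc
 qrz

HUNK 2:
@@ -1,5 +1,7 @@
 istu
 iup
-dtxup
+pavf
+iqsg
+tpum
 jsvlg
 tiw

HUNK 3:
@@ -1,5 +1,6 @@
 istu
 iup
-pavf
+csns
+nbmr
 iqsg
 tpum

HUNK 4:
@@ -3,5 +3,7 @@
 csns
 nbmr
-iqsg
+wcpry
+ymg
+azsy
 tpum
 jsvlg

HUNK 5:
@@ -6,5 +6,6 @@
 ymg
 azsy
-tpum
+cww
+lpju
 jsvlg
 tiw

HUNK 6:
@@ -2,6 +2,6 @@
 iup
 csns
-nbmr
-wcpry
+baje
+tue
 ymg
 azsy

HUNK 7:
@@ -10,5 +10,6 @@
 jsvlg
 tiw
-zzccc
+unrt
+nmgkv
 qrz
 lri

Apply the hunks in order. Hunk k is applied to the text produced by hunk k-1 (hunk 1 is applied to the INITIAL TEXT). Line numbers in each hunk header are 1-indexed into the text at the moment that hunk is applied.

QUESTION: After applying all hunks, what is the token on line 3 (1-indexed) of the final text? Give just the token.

Hunk 1: at line 1 remove [wrcd,nor] add [dtxup,jsvlg,tiw] -> 10 lines: istu iup dtxup jsvlg tiw zzccc qrz lri nhhc uinh
Hunk 2: at line 1 remove [dtxup] add [pavf,iqsg,tpum] -> 12 lines: istu iup pavf iqsg tpum jsvlg tiw zzccc qrz lri nhhc uinh
Hunk 3: at line 1 remove [pavf] add [csns,nbmr] -> 13 lines: istu iup csns nbmr iqsg tpum jsvlg tiw zzccc qrz lri nhhc uinh
Hunk 4: at line 3 remove [iqsg] add [wcpry,ymg,azsy] -> 15 lines: istu iup csns nbmr wcpry ymg azsy tpum jsvlg tiw zzccc qrz lri nhhc uinh
Hunk 5: at line 6 remove [tpum] add [cww,lpju] -> 16 lines: istu iup csns nbmr wcpry ymg azsy cww lpju jsvlg tiw zzccc qrz lri nhhc uinh
Hunk 6: at line 2 remove [nbmr,wcpry] add [baje,tue] -> 16 lines: istu iup csns baje tue ymg azsy cww lpju jsvlg tiw zzccc qrz lri nhhc uinh
Hunk 7: at line 10 remove [zzccc] add [unrt,nmgkv] -> 17 lines: istu iup csns baje tue ymg azsy cww lpju jsvlg tiw unrt nmgkv qrz lri nhhc uinh
Final line 3: csns

Answer: csns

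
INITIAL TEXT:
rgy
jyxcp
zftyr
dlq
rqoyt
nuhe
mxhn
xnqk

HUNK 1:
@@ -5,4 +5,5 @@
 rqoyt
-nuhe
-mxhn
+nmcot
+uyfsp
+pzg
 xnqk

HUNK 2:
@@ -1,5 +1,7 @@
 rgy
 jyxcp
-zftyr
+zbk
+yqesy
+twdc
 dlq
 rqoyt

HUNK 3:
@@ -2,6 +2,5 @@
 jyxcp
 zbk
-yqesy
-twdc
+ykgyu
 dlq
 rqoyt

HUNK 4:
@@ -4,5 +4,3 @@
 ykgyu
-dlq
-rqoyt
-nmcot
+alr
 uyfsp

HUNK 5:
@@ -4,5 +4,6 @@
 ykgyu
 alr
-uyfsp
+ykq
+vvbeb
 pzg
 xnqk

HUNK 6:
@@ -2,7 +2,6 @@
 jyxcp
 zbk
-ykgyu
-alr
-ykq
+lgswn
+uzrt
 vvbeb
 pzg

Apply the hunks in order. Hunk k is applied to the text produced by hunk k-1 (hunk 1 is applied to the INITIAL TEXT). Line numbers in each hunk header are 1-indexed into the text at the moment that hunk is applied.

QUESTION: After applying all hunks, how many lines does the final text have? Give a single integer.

Hunk 1: at line 5 remove [nuhe,mxhn] add [nmcot,uyfsp,pzg] -> 9 lines: rgy jyxcp zftyr dlq rqoyt nmcot uyfsp pzg xnqk
Hunk 2: at line 1 remove [zftyr] add [zbk,yqesy,twdc] -> 11 lines: rgy jyxcp zbk yqesy twdc dlq rqoyt nmcot uyfsp pzg xnqk
Hunk 3: at line 2 remove [yqesy,twdc] add [ykgyu] -> 10 lines: rgy jyxcp zbk ykgyu dlq rqoyt nmcot uyfsp pzg xnqk
Hunk 4: at line 4 remove [dlq,rqoyt,nmcot] add [alr] -> 8 lines: rgy jyxcp zbk ykgyu alr uyfsp pzg xnqk
Hunk 5: at line 4 remove [uyfsp] add [ykq,vvbeb] -> 9 lines: rgy jyxcp zbk ykgyu alr ykq vvbeb pzg xnqk
Hunk 6: at line 2 remove [ykgyu,alr,ykq] add [lgswn,uzrt] -> 8 lines: rgy jyxcp zbk lgswn uzrt vvbeb pzg xnqk
Final line count: 8

Answer: 8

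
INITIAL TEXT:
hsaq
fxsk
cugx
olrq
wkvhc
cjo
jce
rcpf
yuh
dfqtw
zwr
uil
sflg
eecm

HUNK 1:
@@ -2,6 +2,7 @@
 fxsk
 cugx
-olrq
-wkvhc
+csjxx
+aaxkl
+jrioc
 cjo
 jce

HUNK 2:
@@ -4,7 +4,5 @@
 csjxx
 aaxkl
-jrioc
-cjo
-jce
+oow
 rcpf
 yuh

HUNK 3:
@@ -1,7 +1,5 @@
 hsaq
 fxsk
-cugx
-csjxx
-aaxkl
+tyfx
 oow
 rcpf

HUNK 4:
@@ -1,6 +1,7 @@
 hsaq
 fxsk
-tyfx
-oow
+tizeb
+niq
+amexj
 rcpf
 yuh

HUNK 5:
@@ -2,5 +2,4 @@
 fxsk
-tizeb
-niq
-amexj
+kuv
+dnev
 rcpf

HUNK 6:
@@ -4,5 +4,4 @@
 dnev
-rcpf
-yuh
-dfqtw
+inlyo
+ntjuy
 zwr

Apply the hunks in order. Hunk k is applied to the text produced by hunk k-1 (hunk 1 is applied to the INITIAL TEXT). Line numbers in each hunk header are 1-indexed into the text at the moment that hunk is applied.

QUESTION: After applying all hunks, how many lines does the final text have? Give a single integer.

Answer: 10

Derivation:
Hunk 1: at line 2 remove [olrq,wkvhc] add [csjxx,aaxkl,jrioc] -> 15 lines: hsaq fxsk cugx csjxx aaxkl jrioc cjo jce rcpf yuh dfqtw zwr uil sflg eecm
Hunk 2: at line 4 remove [jrioc,cjo,jce] add [oow] -> 13 lines: hsaq fxsk cugx csjxx aaxkl oow rcpf yuh dfqtw zwr uil sflg eecm
Hunk 3: at line 1 remove [cugx,csjxx,aaxkl] add [tyfx] -> 11 lines: hsaq fxsk tyfx oow rcpf yuh dfqtw zwr uil sflg eecm
Hunk 4: at line 1 remove [tyfx,oow] add [tizeb,niq,amexj] -> 12 lines: hsaq fxsk tizeb niq amexj rcpf yuh dfqtw zwr uil sflg eecm
Hunk 5: at line 2 remove [tizeb,niq,amexj] add [kuv,dnev] -> 11 lines: hsaq fxsk kuv dnev rcpf yuh dfqtw zwr uil sflg eecm
Hunk 6: at line 4 remove [rcpf,yuh,dfqtw] add [inlyo,ntjuy] -> 10 lines: hsaq fxsk kuv dnev inlyo ntjuy zwr uil sflg eecm
Final line count: 10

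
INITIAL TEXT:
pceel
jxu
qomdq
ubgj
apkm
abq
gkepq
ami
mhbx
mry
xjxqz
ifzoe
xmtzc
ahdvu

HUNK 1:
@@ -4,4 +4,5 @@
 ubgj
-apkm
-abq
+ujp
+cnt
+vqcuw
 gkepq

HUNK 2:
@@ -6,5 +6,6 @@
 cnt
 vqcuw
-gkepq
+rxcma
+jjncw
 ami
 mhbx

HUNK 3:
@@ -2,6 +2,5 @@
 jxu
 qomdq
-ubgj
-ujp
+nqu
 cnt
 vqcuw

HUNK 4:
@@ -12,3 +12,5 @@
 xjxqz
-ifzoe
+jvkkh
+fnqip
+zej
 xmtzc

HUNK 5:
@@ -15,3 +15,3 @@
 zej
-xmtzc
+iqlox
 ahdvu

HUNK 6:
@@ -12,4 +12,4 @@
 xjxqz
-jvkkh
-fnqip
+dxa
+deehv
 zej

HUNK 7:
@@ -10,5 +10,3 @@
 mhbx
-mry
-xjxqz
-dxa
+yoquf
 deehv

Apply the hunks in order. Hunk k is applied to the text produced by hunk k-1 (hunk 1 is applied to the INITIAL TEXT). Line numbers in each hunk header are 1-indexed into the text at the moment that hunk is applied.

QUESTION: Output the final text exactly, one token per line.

Answer: pceel
jxu
qomdq
nqu
cnt
vqcuw
rxcma
jjncw
ami
mhbx
yoquf
deehv
zej
iqlox
ahdvu

Derivation:
Hunk 1: at line 4 remove [apkm,abq] add [ujp,cnt,vqcuw] -> 15 lines: pceel jxu qomdq ubgj ujp cnt vqcuw gkepq ami mhbx mry xjxqz ifzoe xmtzc ahdvu
Hunk 2: at line 6 remove [gkepq] add [rxcma,jjncw] -> 16 lines: pceel jxu qomdq ubgj ujp cnt vqcuw rxcma jjncw ami mhbx mry xjxqz ifzoe xmtzc ahdvu
Hunk 3: at line 2 remove [ubgj,ujp] add [nqu] -> 15 lines: pceel jxu qomdq nqu cnt vqcuw rxcma jjncw ami mhbx mry xjxqz ifzoe xmtzc ahdvu
Hunk 4: at line 12 remove [ifzoe] add [jvkkh,fnqip,zej] -> 17 lines: pceel jxu qomdq nqu cnt vqcuw rxcma jjncw ami mhbx mry xjxqz jvkkh fnqip zej xmtzc ahdvu
Hunk 5: at line 15 remove [xmtzc] add [iqlox] -> 17 lines: pceel jxu qomdq nqu cnt vqcuw rxcma jjncw ami mhbx mry xjxqz jvkkh fnqip zej iqlox ahdvu
Hunk 6: at line 12 remove [jvkkh,fnqip] add [dxa,deehv] -> 17 lines: pceel jxu qomdq nqu cnt vqcuw rxcma jjncw ami mhbx mry xjxqz dxa deehv zej iqlox ahdvu
Hunk 7: at line 10 remove [mry,xjxqz,dxa] add [yoquf] -> 15 lines: pceel jxu qomdq nqu cnt vqcuw rxcma jjncw ami mhbx yoquf deehv zej iqlox ahdvu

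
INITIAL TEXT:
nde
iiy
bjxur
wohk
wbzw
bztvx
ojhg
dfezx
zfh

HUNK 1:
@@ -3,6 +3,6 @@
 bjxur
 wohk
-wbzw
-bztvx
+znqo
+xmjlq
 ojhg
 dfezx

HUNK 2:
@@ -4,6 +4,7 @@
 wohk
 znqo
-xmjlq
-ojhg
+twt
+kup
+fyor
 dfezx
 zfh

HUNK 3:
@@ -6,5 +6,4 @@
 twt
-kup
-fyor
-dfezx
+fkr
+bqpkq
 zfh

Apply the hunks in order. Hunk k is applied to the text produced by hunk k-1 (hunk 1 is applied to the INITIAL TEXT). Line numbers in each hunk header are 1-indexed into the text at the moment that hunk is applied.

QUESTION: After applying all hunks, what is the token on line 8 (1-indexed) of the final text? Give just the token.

Hunk 1: at line 3 remove [wbzw,bztvx] add [znqo,xmjlq] -> 9 lines: nde iiy bjxur wohk znqo xmjlq ojhg dfezx zfh
Hunk 2: at line 4 remove [xmjlq,ojhg] add [twt,kup,fyor] -> 10 lines: nde iiy bjxur wohk znqo twt kup fyor dfezx zfh
Hunk 3: at line 6 remove [kup,fyor,dfezx] add [fkr,bqpkq] -> 9 lines: nde iiy bjxur wohk znqo twt fkr bqpkq zfh
Final line 8: bqpkq

Answer: bqpkq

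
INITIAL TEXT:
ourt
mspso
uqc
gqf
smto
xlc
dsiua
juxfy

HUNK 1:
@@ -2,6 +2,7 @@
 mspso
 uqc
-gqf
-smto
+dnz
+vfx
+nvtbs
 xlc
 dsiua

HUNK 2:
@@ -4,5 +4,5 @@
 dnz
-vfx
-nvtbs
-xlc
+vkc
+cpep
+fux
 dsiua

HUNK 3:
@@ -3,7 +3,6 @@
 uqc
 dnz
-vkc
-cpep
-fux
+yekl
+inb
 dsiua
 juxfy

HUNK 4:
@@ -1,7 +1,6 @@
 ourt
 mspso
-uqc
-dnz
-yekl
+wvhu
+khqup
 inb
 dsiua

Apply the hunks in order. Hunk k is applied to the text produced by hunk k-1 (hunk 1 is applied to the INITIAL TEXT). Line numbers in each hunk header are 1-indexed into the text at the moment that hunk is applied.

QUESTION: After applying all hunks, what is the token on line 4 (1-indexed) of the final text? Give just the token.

Answer: khqup

Derivation:
Hunk 1: at line 2 remove [gqf,smto] add [dnz,vfx,nvtbs] -> 9 lines: ourt mspso uqc dnz vfx nvtbs xlc dsiua juxfy
Hunk 2: at line 4 remove [vfx,nvtbs,xlc] add [vkc,cpep,fux] -> 9 lines: ourt mspso uqc dnz vkc cpep fux dsiua juxfy
Hunk 3: at line 3 remove [vkc,cpep,fux] add [yekl,inb] -> 8 lines: ourt mspso uqc dnz yekl inb dsiua juxfy
Hunk 4: at line 1 remove [uqc,dnz,yekl] add [wvhu,khqup] -> 7 lines: ourt mspso wvhu khqup inb dsiua juxfy
Final line 4: khqup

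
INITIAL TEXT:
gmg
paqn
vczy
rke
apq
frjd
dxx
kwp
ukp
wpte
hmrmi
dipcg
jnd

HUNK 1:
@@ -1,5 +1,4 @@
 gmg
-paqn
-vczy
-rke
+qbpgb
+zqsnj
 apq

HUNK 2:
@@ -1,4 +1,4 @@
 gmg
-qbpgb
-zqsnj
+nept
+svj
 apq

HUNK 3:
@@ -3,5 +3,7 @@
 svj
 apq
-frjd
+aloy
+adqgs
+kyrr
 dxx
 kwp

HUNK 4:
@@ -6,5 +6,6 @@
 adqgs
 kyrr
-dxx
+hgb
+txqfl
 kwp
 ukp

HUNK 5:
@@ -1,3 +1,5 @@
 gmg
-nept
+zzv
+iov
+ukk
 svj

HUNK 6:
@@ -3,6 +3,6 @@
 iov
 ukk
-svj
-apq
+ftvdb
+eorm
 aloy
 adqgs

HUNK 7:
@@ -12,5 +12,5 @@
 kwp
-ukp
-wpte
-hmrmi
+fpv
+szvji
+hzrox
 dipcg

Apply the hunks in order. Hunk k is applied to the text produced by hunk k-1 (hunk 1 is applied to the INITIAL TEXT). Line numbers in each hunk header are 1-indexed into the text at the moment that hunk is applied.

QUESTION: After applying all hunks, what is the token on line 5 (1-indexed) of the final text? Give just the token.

Hunk 1: at line 1 remove [paqn,vczy,rke] add [qbpgb,zqsnj] -> 12 lines: gmg qbpgb zqsnj apq frjd dxx kwp ukp wpte hmrmi dipcg jnd
Hunk 2: at line 1 remove [qbpgb,zqsnj] add [nept,svj] -> 12 lines: gmg nept svj apq frjd dxx kwp ukp wpte hmrmi dipcg jnd
Hunk 3: at line 3 remove [frjd] add [aloy,adqgs,kyrr] -> 14 lines: gmg nept svj apq aloy adqgs kyrr dxx kwp ukp wpte hmrmi dipcg jnd
Hunk 4: at line 6 remove [dxx] add [hgb,txqfl] -> 15 lines: gmg nept svj apq aloy adqgs kyrr hgb txqfl kwp ukp wpte hmrmi dipcg jnd
Hunk 5: at line 1 remove [nept] add [zzv,iov,ukk] -> 17 lines: gmg zzv iov ukk svj apq aloy adqgs kyrr hgb txqfl kwp ukp wpte hmrmi dipcg jnd
Hunk 6: at line 3 remove [svj,apq] add [ftvdb,eorm] -> 17 lines: gmg zzv iov ukk ftvdb eorm aloy adqgs kyrr hgb txqfl kwp ukp wpte hmrmi dipcg jnd
Hunk 7: at line 12 remove [ukp,wpte,hmrmi] add [fpv,szvji,hzrox] -> 17 lines: gmg zzv iov ukk ftvdb eorm aloy adqgs kyrr hgb txqfl kwp fpv szvji hzrox dipcg jnd
Final line 5: ftvdb

Answer: ftvdb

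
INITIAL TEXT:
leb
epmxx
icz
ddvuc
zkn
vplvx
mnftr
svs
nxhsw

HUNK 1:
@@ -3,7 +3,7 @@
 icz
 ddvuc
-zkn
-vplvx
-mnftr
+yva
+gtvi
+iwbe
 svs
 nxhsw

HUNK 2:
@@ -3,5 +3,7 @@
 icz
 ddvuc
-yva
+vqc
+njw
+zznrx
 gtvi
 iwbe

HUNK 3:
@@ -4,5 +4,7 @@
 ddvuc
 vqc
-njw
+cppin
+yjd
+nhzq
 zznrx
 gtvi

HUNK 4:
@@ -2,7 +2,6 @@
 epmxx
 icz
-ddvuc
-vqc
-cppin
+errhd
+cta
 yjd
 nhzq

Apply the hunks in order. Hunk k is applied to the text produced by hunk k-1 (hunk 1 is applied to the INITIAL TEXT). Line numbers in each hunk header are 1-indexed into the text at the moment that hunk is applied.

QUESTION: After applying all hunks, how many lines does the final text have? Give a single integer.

Answer: 12

Derivation:
Hunk 1: at line 3 remove [zkn,vplvx,mnftr] add [yva,gtvi,iwbe] -> 9 lines: leb epmxx icz ddvuc yva gtvi iwbe svs nxhsw
Hunk 2: at line 3 remove [yva] add [vqc,njw,zznrx] -> 11 lines: leb epmxx icz ddvuc vqc njw zznrx gtvi iwbe svs nxhsw
Hunk 3: at line 4 remove [njw] add [cppin,yjd,nhzq] -> 13 lines: leb epmxx icz ddvuc vqc cppin yjd nhzq zznrx gtvi iwbe svs nxhsw
Hunk 4: at line 2 remove [ddvuc,vqc,cppin] add [errhd,cta] -> 12 lines: leb epmxx icz errhd cta yjd nhzq zznrx gtvi iwbe svs nxhsw
Final line count: 12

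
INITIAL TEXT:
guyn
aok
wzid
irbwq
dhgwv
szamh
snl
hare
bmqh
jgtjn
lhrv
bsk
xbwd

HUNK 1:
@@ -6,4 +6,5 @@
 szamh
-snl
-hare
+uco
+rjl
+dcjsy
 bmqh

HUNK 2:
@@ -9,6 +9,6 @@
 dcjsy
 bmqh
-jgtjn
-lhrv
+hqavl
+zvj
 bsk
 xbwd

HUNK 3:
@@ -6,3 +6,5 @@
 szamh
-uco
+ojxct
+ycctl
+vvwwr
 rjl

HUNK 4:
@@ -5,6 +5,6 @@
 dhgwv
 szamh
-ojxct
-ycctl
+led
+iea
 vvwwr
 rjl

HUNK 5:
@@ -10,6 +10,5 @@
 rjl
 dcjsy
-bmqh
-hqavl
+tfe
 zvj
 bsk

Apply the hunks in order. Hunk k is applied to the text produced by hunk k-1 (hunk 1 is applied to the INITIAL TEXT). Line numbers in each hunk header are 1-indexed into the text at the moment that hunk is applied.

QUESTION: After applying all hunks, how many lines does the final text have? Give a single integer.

Answer: 15

Derivation:
Hunk 1: at line 6 remove [snl,hare] add [uco,rjl,dcjsy] -> 14 lines: guyn aok wzid irbwq dhgwv szamh uco rjl dcjsy bmqh jgtjn lhrv bsk xbwd
Hunk 2: at line 9 remove [jgtjn,lhrv] add [hqavl,zvj] -> 14 lines: guyn aok wzid irbwq dhgwv szamh uco rjl dcjsy bmqh hqavl zvj bsk xbwd
Hunk 3: at line 6 remove [uco] add [ojxct,ycctl,vvwwr] -> 16 lines: guyn aok wzid irbwq dhgwv szamh ojxct ycctl vvwwr rjl dcjsy bmqh hqavl zvj bsk xbwd
Hunk 4: at line 5 remove [ojxct,ycctl] add [led,iea] -> 16 lines: guyn aok wzid irbwq dhgwv szamh led iea vvwwr rjl dcjsy bmqh hqavl zvj bsk xbwd
Hunk 5: at line 10 remove [bmqh,hqavl] add [tfe] -> 15 lines: guyn aok wzid irbwq dhgwv szamh led iea vvwwr rjl dcjsy tfe zvj bsk xbwd
Final line count: 15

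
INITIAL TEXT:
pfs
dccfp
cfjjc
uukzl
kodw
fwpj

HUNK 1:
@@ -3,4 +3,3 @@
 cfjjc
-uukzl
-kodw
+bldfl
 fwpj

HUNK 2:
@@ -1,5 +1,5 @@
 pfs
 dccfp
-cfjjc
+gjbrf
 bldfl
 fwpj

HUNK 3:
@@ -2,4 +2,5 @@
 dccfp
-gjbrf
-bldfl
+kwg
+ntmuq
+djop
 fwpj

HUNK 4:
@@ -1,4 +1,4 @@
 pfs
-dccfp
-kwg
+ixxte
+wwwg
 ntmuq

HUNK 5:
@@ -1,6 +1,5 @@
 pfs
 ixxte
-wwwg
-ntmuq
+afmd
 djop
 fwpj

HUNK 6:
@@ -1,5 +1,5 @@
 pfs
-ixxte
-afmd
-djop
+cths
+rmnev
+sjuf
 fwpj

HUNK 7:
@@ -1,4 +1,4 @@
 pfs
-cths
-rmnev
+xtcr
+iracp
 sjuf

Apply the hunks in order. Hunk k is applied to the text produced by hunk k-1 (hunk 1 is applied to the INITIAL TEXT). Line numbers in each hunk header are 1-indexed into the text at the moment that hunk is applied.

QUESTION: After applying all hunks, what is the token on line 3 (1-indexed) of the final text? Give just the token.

Answer: iracp

Derivation:
Hunk 1: at line 3 remove [uukzl,kodw] add [bldfl] -> 5 lines: pfs dccfp cfjjc bldfl fwpj
Hunk 2: at line 1 remove [cfjjc] add [gjbrf] -> 5 lines: pfs dccfp gjbrf bldfl fwpj
Hunk 3: at line 2 remove [gjbrf,bldfl] add [kwg,ntmuq,djop] -> 6 lines: pfs dccfp kwg ntmuq djop fwpj
Hunk 4: at line 1 remove [dccfp,kwg] add [ixxte,wwwg] -> 6 lines: pfs ixxte wwwg ntmuq djop fwpj
Hunk 5: at line 1 remove [wwwg,ntmuq] add [afmd] -> 5 lines: pfs ixxte afmd djop fwpj
Hunk 6: at line 1 remove [ixxte,afmd,djop] add [cths,rmnev,sjuf] -> 5 lines: pfs cths rmnev sjuf fwpj
Hunk 7: at line 1 remove [cths,rmnev] add [xtcr,iracp] -> 5 lines: pfs xtcr iracp sjuf fwpj
Final line 3: iracp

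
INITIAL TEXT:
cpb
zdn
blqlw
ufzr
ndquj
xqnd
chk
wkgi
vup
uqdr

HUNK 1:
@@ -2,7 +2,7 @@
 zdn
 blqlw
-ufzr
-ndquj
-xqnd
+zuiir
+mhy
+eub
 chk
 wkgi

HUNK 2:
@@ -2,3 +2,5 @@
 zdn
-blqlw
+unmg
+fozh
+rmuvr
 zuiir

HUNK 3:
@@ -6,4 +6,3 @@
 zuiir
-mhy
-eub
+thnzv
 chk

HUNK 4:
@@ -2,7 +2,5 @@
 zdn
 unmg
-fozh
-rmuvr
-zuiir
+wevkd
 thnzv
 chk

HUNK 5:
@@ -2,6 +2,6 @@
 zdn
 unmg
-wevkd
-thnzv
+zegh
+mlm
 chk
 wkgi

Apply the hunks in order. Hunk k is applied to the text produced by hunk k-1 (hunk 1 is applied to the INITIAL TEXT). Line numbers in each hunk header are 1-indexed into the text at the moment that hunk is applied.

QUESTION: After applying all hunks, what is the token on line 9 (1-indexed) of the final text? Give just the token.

Answer: uqdr

Derivation:
Hunk 1: at line 2 remove [ufzr,ndquj,xqnd] add [zuiir,mhy,eub] -> 10 lines: cpb zdn blqlw zuiir mhy eub chk wkgi vup uqdr
Hunk 2: at line 2 remove [blqlw] add [unmg,fozh,rmuvr] -> 12 lines: cpb zdn unmg fozh rmuvr zuiir mhy eub chk wkgi vup uqdr
Hunk 3: at line 6 remove [mhy,eub] add [thnzv] -> 11 lines: cpb zdn unmg fozh rmuvr zuiir thnzv chk wkgi vup uqdr
Hunk 4: at line 2 remove [fozh,rmuvr,zuiir] add [wevkd] -> 9 lines: cpb zdn unmg wevkd thnzv chk wkgi vup uqdr
Hunk 5: at line 2 remove [wevkd,thnzv] add [zegh,mlm] -> 9 lines: cpb zdn unmg zegh mlm chk wkgi vup uqdr
Final line 9: uqdr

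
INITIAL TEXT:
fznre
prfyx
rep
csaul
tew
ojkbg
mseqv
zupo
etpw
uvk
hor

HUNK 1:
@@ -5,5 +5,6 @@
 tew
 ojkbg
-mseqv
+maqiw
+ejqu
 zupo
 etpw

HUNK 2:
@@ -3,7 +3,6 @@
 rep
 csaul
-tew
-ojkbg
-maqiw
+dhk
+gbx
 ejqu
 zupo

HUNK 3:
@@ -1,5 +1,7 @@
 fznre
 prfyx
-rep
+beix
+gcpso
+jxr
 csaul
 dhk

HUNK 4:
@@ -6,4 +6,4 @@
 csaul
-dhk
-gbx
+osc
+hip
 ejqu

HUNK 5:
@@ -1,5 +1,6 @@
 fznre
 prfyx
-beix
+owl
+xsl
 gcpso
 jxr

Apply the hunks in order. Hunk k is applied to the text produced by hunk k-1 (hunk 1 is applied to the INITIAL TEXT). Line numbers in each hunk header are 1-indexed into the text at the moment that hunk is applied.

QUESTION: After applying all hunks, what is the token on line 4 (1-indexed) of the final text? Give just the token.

Answer: xsl

Derivation:
Hunk 1: at line 5 remove [mseqv] add [maqiw,ejqu] -> 12 lines: fznre prfyx rep csaul tew ojkbg maqiw ejqu zupo etpw uvk hor
Hunk 2: at line 3 remove [tew,ojkbg,maqiw] add [dhk,gbx] -> 11 lines: fznre prfyx rep csaul dhk gbx ejqu zupo etpw uvk hor
Hunk 3: at line 1 remove [rep] add [beix,gcpso,jxr] -> 13 lines: fznre prfyx beix gcpso jxr csaul dhk gbx ejqu zupo etpw uvk hor
Hunk 4: at line 6 remove [dhk,gbx] add [osc,hip] -> 13 lines: fznre prfyx beix gcpso jxr csaul osc hip ejqu zupo etpw uvk hor
Hunk 5: at line 1 remove [beix] add [owl,xsl] -> 14 lines: fznre prfyx owl xsl gcpso jxr csaul osc hip ejqu zupo etpw uvk hor
Final line 4: xsl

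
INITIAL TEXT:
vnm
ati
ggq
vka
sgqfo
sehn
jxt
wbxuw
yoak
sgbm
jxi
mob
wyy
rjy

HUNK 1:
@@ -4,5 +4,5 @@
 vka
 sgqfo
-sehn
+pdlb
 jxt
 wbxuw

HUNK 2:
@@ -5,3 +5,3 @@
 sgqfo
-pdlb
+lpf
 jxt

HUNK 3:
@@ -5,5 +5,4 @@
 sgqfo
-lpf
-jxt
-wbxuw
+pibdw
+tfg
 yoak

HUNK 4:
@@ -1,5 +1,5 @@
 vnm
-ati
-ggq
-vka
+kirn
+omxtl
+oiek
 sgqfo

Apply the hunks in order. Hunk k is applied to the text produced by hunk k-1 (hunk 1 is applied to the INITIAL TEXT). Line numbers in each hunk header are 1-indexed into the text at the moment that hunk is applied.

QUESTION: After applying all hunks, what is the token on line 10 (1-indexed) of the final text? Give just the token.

Hunk 1: at line 4 remove [sehn] add [pdlb] -> 14 lines: vnm ati ggq vka sgqfo pdlb jxt wbxuw yoak sgbm jxi mob wyy rjy
Hunk 2: at line 5 remove [pdlb] add [lpf] -> 14 lines: vnm ati ggq vka sgqfo lpf jxt wbxuw yoak sgbm jxi mob wyy rjy
Hunk 3: at line 5 remove [lpf,jxt,wbxuw] add [pibdw,tfg] -> 13 lines: vnm ati ggq vka sgqfo pibdw tfg yoak sgbm jxi mob wyy rjy
Hunk 4: at line 1 remove [ati,ggq,vka] add [kirn,omxtl,oiek] -> 13 lines: vnm kirn omxtl oiek sgqfo pibdw tfg yoak sgbm jxi mob wyy rjy
Final line 10: jxi

Answer: jxi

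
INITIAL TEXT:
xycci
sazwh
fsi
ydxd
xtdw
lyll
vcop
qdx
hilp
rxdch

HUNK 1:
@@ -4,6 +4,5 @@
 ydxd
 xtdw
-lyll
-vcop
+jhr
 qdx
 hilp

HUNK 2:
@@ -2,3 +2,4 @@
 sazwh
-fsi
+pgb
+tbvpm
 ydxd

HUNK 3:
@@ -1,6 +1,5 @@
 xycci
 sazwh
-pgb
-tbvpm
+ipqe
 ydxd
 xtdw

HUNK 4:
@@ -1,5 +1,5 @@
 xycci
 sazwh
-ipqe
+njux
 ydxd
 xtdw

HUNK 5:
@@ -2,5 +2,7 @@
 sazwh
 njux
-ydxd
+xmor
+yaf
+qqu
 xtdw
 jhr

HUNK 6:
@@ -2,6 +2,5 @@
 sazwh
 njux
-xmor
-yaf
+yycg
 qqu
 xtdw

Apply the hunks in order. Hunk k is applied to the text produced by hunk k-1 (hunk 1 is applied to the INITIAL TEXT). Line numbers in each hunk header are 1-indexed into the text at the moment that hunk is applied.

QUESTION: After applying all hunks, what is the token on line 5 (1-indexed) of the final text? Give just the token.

Answer: qqu

Derivation:
Hunk 1: at line 4 remove [lyll,vcop] add [jhr] -> 9 lines: xycci sazwh fsi ydxd xtdw jhr qdx hilp rxdch
Hunk 2: at line 2 remove [fsi] add [pgb,tbvpm] -> 10 lines: xycci sazwh pgb tbvpm ydxd xtdw jhr qdx hilp rxdch
Hunk 3: at line 1 remove [pgb,tbvpm] add [ipqe] -> 9 lines: xycci sazwh ipqe ydxd xtdw jhr qdx hilp rxdch
Hunk 4: at line 1 remove [ipqe] add [njux] -> 9 lines: xycci sazwh njux ydxd xtdw jhr qdx hilp rxdch
Hunk 5: at line 2 remove [ydxd] add [xmor,yaf,qqu] -> 11 lines: xycci sazwh njux xmor yaf qqu xtdw jhr qdx hilp rxdch
Hunk 6: at line 2 remove [xmor,yaf] add [yycg] -> 10 lines: xycci sazwh njux yycg qqu xtdw jhr qdx hilp rxdch
Final line 5: qqu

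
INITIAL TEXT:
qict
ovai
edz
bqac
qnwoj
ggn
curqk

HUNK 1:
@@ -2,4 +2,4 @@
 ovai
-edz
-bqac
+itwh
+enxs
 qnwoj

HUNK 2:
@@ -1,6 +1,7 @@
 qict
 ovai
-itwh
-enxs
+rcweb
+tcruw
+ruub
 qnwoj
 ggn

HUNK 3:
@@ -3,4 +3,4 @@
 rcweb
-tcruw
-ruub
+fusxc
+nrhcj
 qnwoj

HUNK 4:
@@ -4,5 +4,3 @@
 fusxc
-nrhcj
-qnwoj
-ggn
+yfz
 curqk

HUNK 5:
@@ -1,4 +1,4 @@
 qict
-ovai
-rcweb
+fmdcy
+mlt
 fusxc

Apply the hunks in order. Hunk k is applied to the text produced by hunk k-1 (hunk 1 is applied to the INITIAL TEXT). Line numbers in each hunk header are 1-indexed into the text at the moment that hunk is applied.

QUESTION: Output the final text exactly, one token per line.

Hunk 1: at line 2 remove [edz,bqac] add [itwh,enxs] -> 7 lines: qict ovai itwh enxs qnwoj ggn curqk
Hunk 2: at line 1 remove [itwh,enxs] add [rcweb,tcruw,ruub] -> 8 lines: qict ovai rcweb tcruw ruub qnwoj ggn curqk
Hunk 3: at line 3 remove [tcruw,ruub] add [fusxc,nrhcj] -> 8 lines: qict ovai rcweb fusxc nrhcj qnwoj ggn curqk
Hunk 4: at line 4 remove [nrhcj,qnwoj,ggn] add [yfz] -> 6 lines: qict ovai rcweb fusxc yfz curqk
Hunk 5: at line 1 remove [ovai,rcweb] add [fmdcy,mlt] -> 6 lines: qict fmdcy mlt fusxc yfz curqk

Answer: qict
fmdcy
mlt
fusxc
yfz
curqk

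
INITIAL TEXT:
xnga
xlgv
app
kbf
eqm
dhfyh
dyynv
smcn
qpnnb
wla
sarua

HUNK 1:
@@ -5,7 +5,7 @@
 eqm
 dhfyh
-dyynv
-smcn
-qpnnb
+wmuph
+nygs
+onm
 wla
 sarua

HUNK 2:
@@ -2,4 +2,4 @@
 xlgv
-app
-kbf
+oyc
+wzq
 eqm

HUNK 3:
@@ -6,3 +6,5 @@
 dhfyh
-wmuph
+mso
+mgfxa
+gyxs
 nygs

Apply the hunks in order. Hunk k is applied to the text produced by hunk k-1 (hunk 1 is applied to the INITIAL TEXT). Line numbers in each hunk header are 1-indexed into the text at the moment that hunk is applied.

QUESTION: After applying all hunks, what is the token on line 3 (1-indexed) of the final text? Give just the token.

Hunk 1: at line 5 remove [dyynv,smcn,qpnnb] add [wmuph,nygs,onm] -> 11 lines: xnga xlgv app kbf eqm dhfyh wmuph nygs onm wla sarua
Hunk 2: at line 2 remove [app,kbf] add [oyc,wzq] -> 11 lines: xnga xlgv oyc wzq eqm dhfyh wmuph nygs onm wla sarua
Hunk 3: at line 6 remove [wmuph] add [mso,mgfxa,gyxs] -> 13 lines: xnga xlgv oyc wzq eqm dhfyh mso mgfxa gyxs nygs onm wla sarua
Final line 3: oyc

Answer: oyc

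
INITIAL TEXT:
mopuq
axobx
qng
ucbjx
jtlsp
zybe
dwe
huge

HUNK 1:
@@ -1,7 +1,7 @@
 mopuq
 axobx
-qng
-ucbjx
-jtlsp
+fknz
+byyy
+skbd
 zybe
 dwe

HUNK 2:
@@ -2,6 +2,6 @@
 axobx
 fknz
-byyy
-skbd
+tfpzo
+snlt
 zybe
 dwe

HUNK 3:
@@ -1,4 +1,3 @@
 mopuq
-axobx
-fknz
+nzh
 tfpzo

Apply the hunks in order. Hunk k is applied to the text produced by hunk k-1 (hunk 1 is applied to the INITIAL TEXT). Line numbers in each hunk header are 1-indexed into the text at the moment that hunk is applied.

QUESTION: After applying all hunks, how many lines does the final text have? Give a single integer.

Hunk 1: at line 1 remove [qng,ucbjx,jtlsp] add [fknz,byyy,skbd] -> 8 lines: mopuq axobx fknz byyy skbd zybe dwe huge
Hunk 2: at line 2 remove [byyy,skbd] add [tfpzo,snlt] -> 8 lines: mopuq axobx fknz tfpzo snlt zybe dwe huge
Hunk 3: at line 1 remove [axobx,fknz] add [nzh] -> 7 lines: mopuq nzh tfpzo snlt zybe dwe huge
Final line count: 7

Answer: 7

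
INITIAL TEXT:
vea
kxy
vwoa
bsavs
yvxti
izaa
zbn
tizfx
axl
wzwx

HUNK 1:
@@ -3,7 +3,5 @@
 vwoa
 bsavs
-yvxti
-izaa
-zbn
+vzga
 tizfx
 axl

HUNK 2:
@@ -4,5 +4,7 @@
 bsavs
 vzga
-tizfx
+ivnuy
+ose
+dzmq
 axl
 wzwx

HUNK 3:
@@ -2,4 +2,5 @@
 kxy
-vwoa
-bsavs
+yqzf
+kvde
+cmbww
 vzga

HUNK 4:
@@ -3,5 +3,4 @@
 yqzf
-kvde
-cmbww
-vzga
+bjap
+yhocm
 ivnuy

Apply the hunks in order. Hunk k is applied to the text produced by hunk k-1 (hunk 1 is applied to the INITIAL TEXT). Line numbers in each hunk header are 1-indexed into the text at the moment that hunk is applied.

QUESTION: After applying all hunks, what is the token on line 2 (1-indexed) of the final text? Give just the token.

Answer: kxy

Derivation:
Hunk 1: at line 3 remove [yvxti,izaa,zbn] add [vzga] -> 8 lines: vea kxy vwoa bsavs vzga tizfx axl wzwx
Hunk 2: at line 4 remove [tizfx] add [ivnuy,ose,dzmq] -> 10 lines: vea kxy vwoa bsavs vzga ivnuy ose dzmq axl wzwx
Hunk 3: at line 2 remove [vwoa,bsavs] add [yqzf,kvde,cmbww] -> 11 lines: vea kxy yqzf kvde cmbww vzga ivnuy ose dzmq axl wzwx
Hunk 4: at line 3 remove [kvde,cmbww,vzga] add [bjap,yhocm] -> 10 lines: vea kxy yqzf bjap yhocm ivnuy ose dzmq axl wzwx
Final line 2: kxy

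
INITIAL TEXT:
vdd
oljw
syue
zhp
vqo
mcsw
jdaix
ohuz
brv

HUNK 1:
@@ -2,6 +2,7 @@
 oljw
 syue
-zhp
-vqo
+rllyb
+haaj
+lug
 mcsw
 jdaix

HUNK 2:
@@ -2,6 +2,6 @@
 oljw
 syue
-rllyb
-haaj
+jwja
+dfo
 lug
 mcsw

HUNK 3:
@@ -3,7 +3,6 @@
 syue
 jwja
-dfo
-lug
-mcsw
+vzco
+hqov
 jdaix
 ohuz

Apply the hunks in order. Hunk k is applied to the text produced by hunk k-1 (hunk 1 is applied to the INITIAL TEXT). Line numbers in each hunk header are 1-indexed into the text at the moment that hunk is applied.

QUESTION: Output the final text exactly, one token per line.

Hunk 1: at line 2 remove [zhp,vqo] add [rllyb,haaj,lug] -> 10 lines: vdd oljw syue rllyb haaj lug mcsw jdaix ohuz brv
Hunk 2: at line 2 remove [rllyb,haaj] add [jwja,dfo] -> 10 lines: vdd oljw syue jwja dfo lug mcsw jdaix ohuz brv
Hunk 3: at line 3 remove [dfo,lug,mcsw] add [vzco,hqov] -> 9 lines: vdd oljw syue jwja vzco hqov jdaix ohuz brv

Answer: vdd
oljw
syue
jwja
vzco
hqov
jdaix
ohuz
brv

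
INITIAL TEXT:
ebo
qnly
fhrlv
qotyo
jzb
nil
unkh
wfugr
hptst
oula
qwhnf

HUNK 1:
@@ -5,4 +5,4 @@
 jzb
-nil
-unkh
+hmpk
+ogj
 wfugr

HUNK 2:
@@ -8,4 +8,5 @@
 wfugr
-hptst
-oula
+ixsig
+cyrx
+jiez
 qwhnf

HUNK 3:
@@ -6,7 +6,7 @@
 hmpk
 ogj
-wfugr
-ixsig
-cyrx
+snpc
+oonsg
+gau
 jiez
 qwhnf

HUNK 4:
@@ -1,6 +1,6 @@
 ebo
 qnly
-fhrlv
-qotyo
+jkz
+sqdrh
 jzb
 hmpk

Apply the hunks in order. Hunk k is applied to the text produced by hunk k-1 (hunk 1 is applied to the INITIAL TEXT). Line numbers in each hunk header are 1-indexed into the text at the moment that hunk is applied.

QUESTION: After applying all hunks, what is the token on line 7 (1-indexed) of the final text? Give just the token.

Answer: ogj

Derivation:
Hunk 1: at line 5 remove [nil,unkh] add [hmpk,ogj] -> 11 lines: ebo qnly fhrlv qotyo jzb hmpk ogj wfugr hptst oula qwhnf
Hunk 2: at line 8 remove [hptst,oula] add [ixsig,cyrx,jiez] -> 12 lines: ebo qnly fhrlv qotyo jzb hmpk ogj wfugr ixsig cyrx jiez qwhnf
Hunk 3: at line 6 remove [wfugr,ixsig,cyrx] add [snpc,oonsg,gau] -> 12 lines: ebo qnly fhrlv qotyo jzb hmpk ogj snpc oonsg gau jiez qwhnf
Hunk 4: at line 1 remove [fhrlv,qotyo] add [jkz,sqdrh] -> 12 lines: ebo qnly jkz sqdrh jzb hmpk ogj snpc oonsg gau jiez qwhnf
Final line 7: ogj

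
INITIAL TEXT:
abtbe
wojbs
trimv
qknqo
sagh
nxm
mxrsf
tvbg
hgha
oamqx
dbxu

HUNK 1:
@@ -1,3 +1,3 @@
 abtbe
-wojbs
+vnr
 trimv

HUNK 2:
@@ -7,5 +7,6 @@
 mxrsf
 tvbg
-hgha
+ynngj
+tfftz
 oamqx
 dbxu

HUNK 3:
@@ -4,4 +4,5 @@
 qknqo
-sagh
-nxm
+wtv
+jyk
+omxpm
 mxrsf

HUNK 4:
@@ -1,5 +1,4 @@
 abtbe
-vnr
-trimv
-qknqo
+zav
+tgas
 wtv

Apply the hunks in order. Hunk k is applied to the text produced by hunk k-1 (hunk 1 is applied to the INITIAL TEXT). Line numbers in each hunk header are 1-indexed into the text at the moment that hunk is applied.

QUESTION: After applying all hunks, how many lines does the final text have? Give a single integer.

Answer: 12

Derivation:
Hunk 1: at line 1 remove [wojbs] add [vnr] -> 11 lines: abtbe vnr trimv qknqo sagh nxm mxrsf tvbg hgha oamqx dbxu
Hunk 2: at line 7 remove [hgha] add [ynngj,tfftz] -> 12 lines: abtbe vnr trimv qknqo sagh nxm mxrsf tvbg ynngj tfftz oamqx dbxu
Hunk 3: at line 4 remove [sagh,nxm] add [wtv,jyk,omxpm] -> 13 lines: abtbe vnr trimv qknqo wtv jyk omxpm mxrsf tvbg ynngj tfftz oamqx dbxu
Hunk 4: at line 1 remove [vnr,trimv,qknqo] add [zav,tgas] -> 12 lines: abtbe zav tgas wtv jyk omxpm mxrsf tvbg ynngj tfftz oamqx dbxu
Final line count: 12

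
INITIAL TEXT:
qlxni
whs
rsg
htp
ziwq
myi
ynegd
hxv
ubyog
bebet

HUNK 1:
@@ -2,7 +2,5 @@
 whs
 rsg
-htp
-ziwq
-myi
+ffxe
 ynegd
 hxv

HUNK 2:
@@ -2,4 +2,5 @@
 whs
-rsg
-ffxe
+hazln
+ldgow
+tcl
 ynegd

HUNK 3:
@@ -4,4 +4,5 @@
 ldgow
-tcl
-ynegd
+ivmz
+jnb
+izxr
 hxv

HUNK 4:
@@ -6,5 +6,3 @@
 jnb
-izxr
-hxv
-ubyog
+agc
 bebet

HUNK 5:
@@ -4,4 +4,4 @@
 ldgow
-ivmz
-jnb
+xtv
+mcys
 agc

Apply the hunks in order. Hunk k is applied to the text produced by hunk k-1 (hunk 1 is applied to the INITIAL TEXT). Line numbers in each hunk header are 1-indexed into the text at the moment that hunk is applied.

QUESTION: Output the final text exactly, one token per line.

Answer: qlxni
whs
hazln
ldgow
xtv
mcys
agc
bebet

Derivation:
Hunk 1: at line 2 remove [htp,ziwq,myi] add [ffxe] -> 8 lines: qlxni whs rsg ffxe ynegd hxv ubyog bebet
Hunk 2: at line 2 remove [rsg,ffxe] add [hazln,ldgow,tcl] -> 9 lines: qlxni whs hazln ldgow tcl ynegd hxv ubyog bebet
Hunk 3: at line 4 remove [tcl,ynegd] add [ivmz,jnb,izxr] -> 10 lines: qlxni whs hazln ldgow ivmz jnb izxr hxv ubyog bebet
Hunk 4: at line 6 remove [izxr,hxv,ubyog] add [agc] -> 8 lines: qlxni whs hazln ldgow ivmz jnb agc bebet
Hunk 5: at line 4 remove [ivmz,jnb] add [xtv,mcys] -> 8 lines: qlxni whs hazln ldgow xtv mcys agc bebet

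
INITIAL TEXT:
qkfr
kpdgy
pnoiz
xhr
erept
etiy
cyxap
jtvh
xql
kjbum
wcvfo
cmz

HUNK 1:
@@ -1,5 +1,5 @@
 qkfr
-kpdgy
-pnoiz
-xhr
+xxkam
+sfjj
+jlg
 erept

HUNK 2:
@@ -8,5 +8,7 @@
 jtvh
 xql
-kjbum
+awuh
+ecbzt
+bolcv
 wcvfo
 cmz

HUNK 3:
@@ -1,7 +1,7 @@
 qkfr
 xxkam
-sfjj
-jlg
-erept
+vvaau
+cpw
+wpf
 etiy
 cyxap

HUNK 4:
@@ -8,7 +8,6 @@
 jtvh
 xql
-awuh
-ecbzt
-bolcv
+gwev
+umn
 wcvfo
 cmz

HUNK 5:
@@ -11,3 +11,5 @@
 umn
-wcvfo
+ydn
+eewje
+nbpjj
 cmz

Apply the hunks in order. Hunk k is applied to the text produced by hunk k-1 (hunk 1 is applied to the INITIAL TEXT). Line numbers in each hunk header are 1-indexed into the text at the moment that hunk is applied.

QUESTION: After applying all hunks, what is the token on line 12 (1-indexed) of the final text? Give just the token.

Answer: ydn

Derivation:
Hunk 1: at line 1 remove [kpdgy,pnoiz,xhr] add [xxkam,sfjj,jlg] -> 12 lines: qkfr xxkam sfjj jlg erept etiy cyxap jtvh xql kjbum wcvfo cmz
Hunk 2: at line 8 remove [kjbum] add [awuh,ecbzt,bolcv] -> 14 lines: qkfr xxkam sfjj jlg erept etiy cyxap jtvh xql awuh ecbzt bolcv wcvfo cmz
Hunk 3: at line 1 remove [sfjj,jlg,erept] add [vvaau,cpw,wpf] -> 14 lines: qkfr xxkam vvaau cpw wpf etiy cyxap jtvh xql awuh ecbzt bolcv wcvfo cmz
Hunk 4: at line 8 remove [awuh,ecbzt,bolcv] add [gwev,umn] -> 13 lines: qkfr xxkam vvaau cpw wpf etiy cyxap jtvh xql gwev umn wcvfo cmz
Hunk 5: at line 11 remove [wcvfo] add [ydn,eewje,nbpjj] -> 15 lines: qkfr xxkam vvaau cpw wpf etiy cyxap jtvh xql gwev umn ydn eewje nbpjj cmz
Final line 12: ydn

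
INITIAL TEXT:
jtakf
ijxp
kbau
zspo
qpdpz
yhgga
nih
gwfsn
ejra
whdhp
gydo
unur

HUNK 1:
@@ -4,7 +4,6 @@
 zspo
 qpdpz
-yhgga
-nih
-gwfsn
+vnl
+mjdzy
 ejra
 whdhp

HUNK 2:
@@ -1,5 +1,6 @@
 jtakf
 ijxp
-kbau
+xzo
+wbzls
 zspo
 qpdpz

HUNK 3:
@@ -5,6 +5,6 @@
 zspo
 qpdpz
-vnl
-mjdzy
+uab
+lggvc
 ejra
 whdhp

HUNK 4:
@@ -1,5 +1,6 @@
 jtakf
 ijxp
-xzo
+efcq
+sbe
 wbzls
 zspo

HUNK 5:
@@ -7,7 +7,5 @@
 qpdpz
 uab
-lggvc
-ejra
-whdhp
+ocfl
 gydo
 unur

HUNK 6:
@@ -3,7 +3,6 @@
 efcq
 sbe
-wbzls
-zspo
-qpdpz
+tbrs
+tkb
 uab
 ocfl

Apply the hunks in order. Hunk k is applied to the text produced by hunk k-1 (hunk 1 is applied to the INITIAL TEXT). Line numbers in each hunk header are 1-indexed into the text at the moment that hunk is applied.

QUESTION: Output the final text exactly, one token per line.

Answer: jtakf
ijxp
efcq
sbe
tbrs
tkb
uab
ocfl
gydo
unur

Derivation:
Hunk 1: at line 4 remove [yhgga,nih,gwfsn] add [vnl,mjdzy] -> 11 lines: jtakf ijxp kbau zspo qpdpz vnl mjdzy ejra whdhp gydo unur
Hunk 2: at line 1 remove [kbau] add [xzo,wbzls] -> 12 lines: jtakf ijxp xzo wbzls zspo qpdpz vnl mjdzy ejra whdhp gydo unur
Hunk 3: at line 5 remove [vnl,mjdzy] add [uab,lggvc] -> 12 lines: jtakf ijxp xzo wbzls zspo qpdpz uab lggvc ejra whdhp gydo unur
Hunk 4: at line 1 remove [xzo] add [efcq,sbe] -> 13 lines: jtakf ijxp efcq sbe wbzls zspo qpdpz uab lggvc ejra whdhp gydo unur
Hunk 5: at line 7 remove [lggvc,ejra,whdhp] add [ocfl] -> 11 lines: jtakf ijxp efcq sbe wbzls zspo qpdpz uab ocfl gydo unur
Hunk 6: at line 3 remove [wbzls,zspo,qpdpz] add [tbrs,tkb] -> 10 lines: jtakf ijxp efcq sbe tbrs tkb uab ocfl gydo unur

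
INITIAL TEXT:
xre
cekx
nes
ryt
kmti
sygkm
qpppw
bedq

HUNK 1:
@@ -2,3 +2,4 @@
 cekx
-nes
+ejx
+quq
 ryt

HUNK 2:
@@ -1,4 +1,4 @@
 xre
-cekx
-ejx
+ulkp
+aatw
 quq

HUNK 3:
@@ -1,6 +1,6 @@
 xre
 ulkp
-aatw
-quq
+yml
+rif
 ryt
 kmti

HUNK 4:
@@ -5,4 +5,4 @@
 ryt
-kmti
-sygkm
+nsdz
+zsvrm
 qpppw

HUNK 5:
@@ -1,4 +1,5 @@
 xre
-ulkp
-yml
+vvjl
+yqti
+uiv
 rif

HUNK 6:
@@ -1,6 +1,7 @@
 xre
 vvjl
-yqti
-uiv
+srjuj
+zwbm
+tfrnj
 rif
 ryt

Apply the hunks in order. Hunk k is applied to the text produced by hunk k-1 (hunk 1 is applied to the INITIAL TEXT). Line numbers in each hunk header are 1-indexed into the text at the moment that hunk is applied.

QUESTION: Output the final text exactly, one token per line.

Answer: xre
vvjl
srjuj
zwbm
tfrnj
rif
ryt
nsdz
zsvrm
qpppw
bedq

Derivation:
Hunk 1: at line 2 remove [nes] add [ejx,quq] -> 9 lines: xre cekx ejx quq ryt kmti sygkm qpppw bedq
Hunk 2: at line 1 remove [cekx,ejx] add [ulkp,aatw] -> 9 lines: xre ulkp aatw quq ryt kmti sygkm qpppw bedq
Hunk 3: at line 1 remove [aatw,quq] add [yml,rif] -> 9 lines: xre ulkp yml rif ryt kmti sygkm qpppw bedq
Hunk 4: at line 5 remove [kmti,sygkm] add [nsdz,zsvrm] -> 9 lines: xre ulkp yml rif ryt nsdz zsvrm qpppw bedq
Hunk 5: at line 1 remove [ulkp,yml] add [vvjl,yqti,uiv] -> 10 lines: xre vvjl yqti uiv rif ryt nsdz zsvrm qpppw bedq
Hunk 6: at line 1 remove [yqti,uiv] add [srjuj,zwbm,tfrnj] -> 11 lines: xre vvjl srjuj zwbm tfrnj rif ryt nsdz zsvrm qpppw bedq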